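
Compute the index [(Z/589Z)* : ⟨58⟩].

54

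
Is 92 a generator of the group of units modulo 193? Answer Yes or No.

No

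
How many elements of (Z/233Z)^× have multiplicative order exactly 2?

1

φ(233) = 233 − 1 = 232 = 2^3 · 29.
In a cyclic group of order 232, there are φ(d) elements of order d for each divisor d of 232, and zero for non-divisors.
2 | 232, and φ(2) = 2 − 1 = 1.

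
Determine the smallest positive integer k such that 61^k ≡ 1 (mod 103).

17

ord(61) | φ(103) = 103 − 1 = 102 = 2 · 3 · 17.
Divisors of 102: 1, 2, 3, 6, 17, 34, 51, 102.
Evaluate successive powers at the divisors of 102:
61^1 ≡ 61
61^2 ≡ 13
61^3 ≡ 72
61^6 ≡ 34
61^17 ≡ 1
So ord_103(61) = 17.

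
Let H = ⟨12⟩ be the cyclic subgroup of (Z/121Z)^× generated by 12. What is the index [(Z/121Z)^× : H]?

10

The order of 12 must divide φ(121) = φ(11^2) = 11·(11−1) = 110 = 2 · 5 · 11.
Divisors of 110: 1, 2, 5, 10, 11, 22, 55, 110.
Evaluate successive powers at the divisors of 110:
12^1 ≡ 12
12^2 ≡ 23
12^5 ≡ 56
12^10 ≡ 111
12^11 ≡ 1
Thus |⟨12⟩| = ord(12) = 11.
The index is φ(121) / ord(12) = 110 / 11 = 10.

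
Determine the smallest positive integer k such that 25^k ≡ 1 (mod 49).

21

By Lagrange's theorem, ord_49(25) divides φ(49) = φ(7^2) = 7·(7−1) = 42 = 2 · 3 · 7.
Divisors of 42: 1, 2, 3, 6, 7, 14, 21, 42.
Compute 25^d (mod 49) for the divisors d until we hit 1:
25^1 ≡ 25 (mod 49)
25^2 ≡ 37 (mod 49)
25^3 ≡ 43 (mod 49)
25^6 ≡ 36 (mod 49)
25^7 ≡ 18 (mod 49)
25^14 ≡ 30 (mod 49)
25^21 ≡ 1 (mod 49) ✓
The smallest such exponent is 21, so the order of 25 is 21.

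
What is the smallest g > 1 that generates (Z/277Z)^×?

φ(277) = 277 − 1 = 276 = 2^2 · 3 · 23.
g is a primitive root iff g^(276/q) ≢ 1 (mod 277) for each prime q ∈ {2, 3, 23}.
g = 2: 2^138 ≡ 276; 2^92 ≡ 1 — hits 1, so not a primitive root.
g = 3: 3^138 ≡ 1 — hits 1, so not a primitive root.
g = 4: 4^138 ≡ 1 — hits 1, so not a primitive root.
g = 5: 5^138 ≡ 276; 5^92 ≡ 116; 5^12 ≡ 27 — none is 1, so 5 is a primitive root.
So 5 is the smallest generator of (Z/277Z)^×.

5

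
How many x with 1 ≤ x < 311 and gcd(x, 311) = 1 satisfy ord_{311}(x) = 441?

0

φ(311) = 311 − 1 = 310 = 2 · 5 · 31.
Since (Z/311Z)^× is cyclic of order 310, the number of elements of order d is φ(d) when d | 310 and 0 otherwise.
Here 310 is not a multiple of 441, so there are no elements of order 441.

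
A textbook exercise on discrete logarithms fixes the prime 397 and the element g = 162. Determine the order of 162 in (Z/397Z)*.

396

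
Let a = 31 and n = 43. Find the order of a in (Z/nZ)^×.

21

Since 31 ∈ (Z/43Z)^×, its order divides φ(43) = 43 − 1 = 42 = 2 · 3 · 7.
Divisors of 42: 1, 2, 3, 6, 7, 14, 21, 42.
Evaluate successive powers at the divisors of 42:
31^1 ≡ 31
31^2 ≡ 15
31^3 ≡ 35
31^6 ≡ 21
31^7 ≡ 6
31^14 ≡ 36
31^21 ≡ 1
So ord_43(31) = 21.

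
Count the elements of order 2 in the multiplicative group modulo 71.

φ(71) = 71 − 1 = 70 = 2 · 5 · 7.
In a cyclic group of order 70, there are φ(d) elements of order d for each divisor d of 70, and zero for non-divisors.
2 | 70, and φ(2) = 2 − 1 = 1.

1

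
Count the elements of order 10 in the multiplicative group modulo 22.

4

φ(22) = φ(2)·φ(11) = 1·10 = 10 = 2 · 5.
(Z/22Z)^× is cyclic (|G| = 10); a cyclic group of order m has exactly φ(d) elements of each order d | m, and none otherwise.
10 = 2 · 5 divides 10, and φ(10) = 4.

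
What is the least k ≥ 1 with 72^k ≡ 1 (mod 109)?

108

The order of 72 must divide φ(109) = 109 − 1 = 108 = 2^2 · 3^3.
Divisors of 108: 1, 2, 3, 4, 6, 9, 12, 18, 27, 36, 54, 108.
Test each divisor d:
72^1 ≡ 72 (mod 109)
72^2 ≡ 61 (mod 109)
72^3 ≡ 32 (mod 109)
72^4 ≡ 15 (mod 109)
72^6 ≡ 43 (mod 109)
72^9 ≡ 68 (mod 109)
72^12 ≡ 105 (mod 109)
72^18 ≡ 46 (mod 109)
72^27 ≡ 76 (mod 109)
72^36 ≡ 45 (mod 109)
72^54 ≡ 108 (mod 109)
72^108 ≡ 1 (mod 109) ✓
Therefore the multiplicative order of 72 modulo 109 is 108.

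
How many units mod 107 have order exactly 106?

φ(107) = 107 − 1 = 106 = 2 · 53.
(Z/107Z)^× is cyclic (|G| = 106); a cyclic group of order m has exactly φ(d) elements of each order d | m, and none otherwise.
106 = 2 · 53 divides 106, and φ(106) = 52.

52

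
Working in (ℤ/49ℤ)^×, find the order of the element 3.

42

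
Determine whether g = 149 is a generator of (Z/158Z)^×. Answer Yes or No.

Yes

φ(158) = φ(2)·φ(79) = 1·78 = 78 = 2 · 3 · 13.
Test 149^(78/q) mod 158 for each prime factor q of 78:
149^39 ≡ 157 (mod 158)  [q = 2: ≢ 1 ✓]
149^26 ≡ 55 (mod 158)  [q = 3: ≢ 1 ✓]
149^6 ≡ 87 (mod 158)  [q = 13: ≢ 1 ✓]
All checks pass, so 149 has order 78 and is a primitive root modulo 158.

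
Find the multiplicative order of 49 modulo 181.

6

ord(49) | φ(181) = 181 − 1 = 180 = 2^2 · 3^2 · 5.
Divisors of 180: 1, 2, 3, 4, 5, 6, 9, 10, 12, 15, 18, 20, 30, 36, 45, 60, 90, 180.
Check 49^d mod 181 for each divisor in increasing order:
49^1 ≡ 49
49^2 ≡ 48
49^3 ≡ 180
49^4 ≡ 132
49^5 ≡ 133
49^6 ≡ 1
So ord_181(49) = 6.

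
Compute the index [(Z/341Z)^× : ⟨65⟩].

10

ord(65) | φ(341) = φ(11·31) = (11−1)·(31−1) = 10·30 = 300 = 2^2 · 3 · 5^2.
Divisors of 300: 1, 2, 3, 4, 5, 6, 10, 12, 15, 20, 25, 30, 50, 60, 75, 100, 150, 300.
Evaluate successive powers at the divisors of 300:
65^1 ≡ 65 (mod 341)
65^2 ≡ 133 (mod 341)
65^3 ≡ 120 (mod 341)
65^4 ≡ 298 (mod 341)
65^5 ≡ 274 (mod 341)
65^6 ≡ 78 (mod 341)
65^10 ≡ 56 (mod 341)
65^12 ≡ 287 (mod 341)
65^15 ≡ 340 (mod 341)
65^20 ≡ 67 (mod 341)
65^25 ≡ 285 (mod 341)
65^30 ≡ 1 (mod 341) ✓
So ord_341(65) = 30, hence |⟨65⟩| = 30.
Index = |(Z/341Z)^×| / |⟨65⟩| = 300 / 30 = 10.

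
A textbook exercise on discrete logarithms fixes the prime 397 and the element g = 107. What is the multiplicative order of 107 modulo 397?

By Lagrange's theorem, ord_397(107) divides φ(397) = 397 − 1 = 396 = 2^2 · 3^2 · 11.
Divisors of 396: 1, 2, 3, 4, 6, 9, 11, 12, 18, 22, 33, 36, 44, 66, 99, 132, 198, 396.
Compute 107^d (mod 397) for the divisors d until we hit 1:
107^1 ≡ 107 (mod 397)
107^2 ≡ 333 (mod 397)
107^3 ≡ 298 (mod 397)
107^4 ≡ 126 (mod 397)
107^6 ≡ 273 (mod 397)
107^9 ≡ 366 (mod 397)
107^11 ≡ 396 (mod 397)
107^12 ≡ 290 (mod 397)
107^18 ≡ 167 (mod 397)
107^22 ≡ 1 (mod 397) ✓
Therefore the multiplicative order of 107 modulo 397 is 22.

22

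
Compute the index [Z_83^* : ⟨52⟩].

1

ord(52) | φ(83) = 83 − 1 = 82 = 2 · 41.
Divisors of 82: 1, 2, 41, 82.
Compute 52^d (mod 83) for the divisors d until we hit 1:
52^1 ≡ 52
52^2 ≡ 48
52^41 ≡ 82
52^82 ≡ 1
So ord_83(52) = 82, hence |⟨52⟩| = 82.
Index = |(Z/83Z)^×| / |⟨52⟩| = 82 / 82 = 1.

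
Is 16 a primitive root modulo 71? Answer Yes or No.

No

φ(71) = 71 − 1 = 70 = 2 · 5 · 7.
Test 16^(70/q) mod 71 for each prime factor q of 70:
16^35 ≡ 1 (mod 71)  [q = 2: ≡ 1 ✗]
16^14 ≡ 25 (mod 71)  [q = 5: ≢ 1 ✓]
16^10 ≡ 32 (mod 71)  [q = 7: ≢ 1 ✓]
16^35 ≡ 1 shows ord(16) | 35, strictly less than φ(71); not a primitive root.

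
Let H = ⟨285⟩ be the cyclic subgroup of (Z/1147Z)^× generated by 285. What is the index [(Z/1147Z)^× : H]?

180

By Lagrange's theorem, ord_1147(285) divides φ(1147) = φ(31·37) = (31−1)·(37−1) = 30·36 = 1080 = 2^3 · 3^3 · 5.
Divisors of 1080: 1, 2, 3, 4, 5, 6, 8, 9, 10, 12, 15, 18, 20, 24, 27, 30, 36, 40, 45, 54, 60, 72, 90, 108, 120, 135, 180, 216, 270, 360, 540, 1080.
Evaluate successive powers at the divisors of 1080:
285^1 ≡ 285 (mod 1147)
285^2 ≡ 935 (mod 1147)
285^3 ≡ 371 (mod 1147)
285^4 ≡ 211 (mod 1147)
285^5 ≡ 491 (mod 1147)
285^6 ≡ 1 (mod 1147) ✓
The order of 285 is 6, so the subgroup it generates has 6 elements.
The index is φ(1147) / ord(285) = 1080 / 6 = 180.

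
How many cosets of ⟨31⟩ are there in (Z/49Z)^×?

7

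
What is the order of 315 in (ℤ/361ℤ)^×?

ord(315) | φ(361) = φ(19^2) = 19·(19−1) = 342 = 2 · 3^2 · 19.
Divisors of 342: 1, 2, 3, 6, 9, 18, 19, 38, 57, 114, 171, 342.
Compute 315^d (mod 361) for the divisors d until we hit 1:
315^1 ≡ 315
315^2 ≡ 311
315^3 ≡ 134
315^6 ≡ 267
315^9 ≡ 39
315^18 ≡ 77
315^19 ≡ 68
315^38 ≡ 292
315^57 ≡ 1
The smallest such exponent is 57, so the order of 315 is 57.

57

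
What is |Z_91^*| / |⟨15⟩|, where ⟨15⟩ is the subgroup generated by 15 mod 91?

6

ord(15) | φ(91) = φ(7·13) = (7−1)·(13−1) = 6·12 = 72 = 2^3 · 3^2.
Divisors of 72: 1, 2, 3, 4, 6, 8, 9, 12, 18, 24, 36, 72.
Compute 15^d (mod 91) for the divisors d until we hit 1:
15^1 ≡ 15 (mod 91)
15^2 ≡ 43 (mod 91)
15^3 ≡ 8 (mod 91)
15^4 ≡ 29 (mod 91)
15^6 ≡ 64 (mod 91)
15^8 ≡ 22 (mod 91)
15^9 ≡ 57 (mod 91)
15^12 ≡ 1 (mod 91) ✓
So ord_91(15) = 12, hence |⟨15⟩| = 12.
Index = |(Z/91Z)^×| / |⟨15⟩| = 72 / 12 = 6.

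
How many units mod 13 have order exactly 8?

φ(13) = 13 − 1 = 12 = 2^2 · 3.
(Z/13Z)^× is cyclic (|G| = 12); a cyclic group of order m has exactly φ(d) elements of each order d | m, and none otherwise.
8 does not divide 12, so no element of (Z/13Z)^× has order 8.

0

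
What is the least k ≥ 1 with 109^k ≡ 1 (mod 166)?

By Lagrange's theorem, ord_166(109) divides φ(166) = φ(2)·φ(83) = 1·82 = 82 = 2 · 41.
Divisors of 82: 1, 2, 41, 82.
Compute 109^d (mod 166) for the divisors d until we hit 1:
109^1 ≡ 109 (mod 166)
109^2 ≡ 95 (mod 166)
109^41 ≡ 1 (mod 166) ✓
Therefore the multiplicative order of 109 modulo 166 is 41.

41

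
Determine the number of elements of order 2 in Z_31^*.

1

φ(31) = 31 − 1 = 30 = 2 · 3 · 5.
In a cyclic group of order 30, there are φ(d) elements of order d for each divisor d of 30, and zero for non-divisors.
2 | 30, and φ(2) = 2 − 1 = 1.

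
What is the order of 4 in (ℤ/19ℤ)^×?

9

ord(4) | φ(19) = 19 − 1 = 18 = 2 · 3^2.
Divisors of 18: 1, 2, 3, 6, 9, 18.
Test each divisor d:
4^1 ≡ 4
4^2 ≡ 16
4^3 ≡ 7
4^6 ≡ 11
4^9 ≡ 1
So ord_19(4) = 9.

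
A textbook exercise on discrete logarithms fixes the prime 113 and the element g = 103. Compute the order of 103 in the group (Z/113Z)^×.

112

By Lagrange's theorem, ord_113(103) divides φ(113) = 113 − 1 = 112 = 2^4 · 7.
Divisors of 112: 1, 2, 4, 7, 8, 14, 16, 28, 56, 112.
Compute 103^d (mod 113) for the divisors d until we hit 1:
103^1 ≡ 103 (mod 113)
103^2 ≡ 100 (mod 113)
103^4 ≡ 56 (mod 113)
103^7 ≡ 48 (mod 113)
103^8 ≡ 85 (mod 113)
103^14 ≡ 44 (mod 113)
103^16 ≡ 106 (mod 113)
103^28 ≡ 15 (mod 113)
103^56 ≡ 112 (mod 113)
103^112 ≡ 1 (mod 113) ✓
The smallest such exponent is 112, so the order of 103 is 112.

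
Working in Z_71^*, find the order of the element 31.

70

By Lagrange's theorem, ord_71(31) divides φ(71) = 71 − 1 = 70 = 2 · 5 · 7.
Divisors of 70: 1, 2, 5, 7, 10, 14, 35, 70.
Compute 31^d (mod 71) for the divisors d until we hit 1:
31^1 ≡ 31 (mod 71)
31^2 ≡ 38 (mod 71)
31^5 ≡ 34 (mod 71)
31^7 ≡ 14 (mod 71)
31^10 ≡ 20 (mod 71)
31^14 ≡ 54 (mod 71)
31^35 ≡ 70 (mod 71)
31^70 ≡ 1 (mod 71) ✓
Therefore the multiplicative order of 31 modulo 71 is 70.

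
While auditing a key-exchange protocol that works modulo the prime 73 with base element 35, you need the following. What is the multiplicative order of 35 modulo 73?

36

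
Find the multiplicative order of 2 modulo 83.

Since 2 ∈ (Z/83Z)^×, its order divides φ(83) = 83 − 1 = 82 = 2 · 41.
Divisors of 82: 1, 2, 41, 82.
Check 2^d mod 83 for each divisor in increasing order:
2^1 ≡ 2
2^2 ≡ 4
2^41 ≡ 82
2^82 ≡ 1
Therefore the multiplicative order of 2 modulo 83 is 82.

82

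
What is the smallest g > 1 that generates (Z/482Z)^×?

7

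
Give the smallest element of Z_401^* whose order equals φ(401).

3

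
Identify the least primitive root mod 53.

φ(53) = 53 − 1 = 52 = 2^2 · 13.
Test candidates g = 2, 3, … against the prime factors q ∈ {2, 13} of φ(53): g is a generator iff g^(52/q) ≢ 1 for every such q.
g = 2: 2^26 ≡ 52; 2^4 ≡ 16 — none is 1, so 2 is a primitive root.
Hence the least primitive root of 53 is 2.

2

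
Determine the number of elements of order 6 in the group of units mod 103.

2

φ(103) = 103 − 1 = 102 = 2 · 3 · 17.
(Z/103Z)^× is cyclic (|G| = 102); a cyclic group of order m has exactly φ(d) elements of each order d | m, and none otherwise.
6 = 2 · 3 divides 102, and φ(6) = 2.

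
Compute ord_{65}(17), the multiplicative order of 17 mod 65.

12

Since 17 ∈ (Z/65Z)^×, its order divides φ(65) = φ(5·13) = (5−1)·(13−1) = 4·12 = 48 = 2^4 · 3.
Divisors of 48: 1, 2, 3, 4, 6, 8, 12, 16, 24, 48.
Check 17^d mod 65 for each divisor in increasing order:
17^1 ≡ 17 (mod 65)
17^2 ≡ 29 (mod 65)
17^3 ≡ 38 (mod 65)
17^4 ≡ 61 (mod 65)
17^6 ≡ 14 (mod 65)
17^8 ≡ 16 (mod 65)
17^12 ≡ 1 (mod 65) ✓
Hence ord(17) = 12.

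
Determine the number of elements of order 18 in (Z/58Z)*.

0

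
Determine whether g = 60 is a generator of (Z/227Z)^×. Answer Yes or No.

φ(227) = 227 − 1 = 226 = 2 · 113.
Test 60^(226/q) mod 227 for each prime factor q of 226:
60^113 ≡ 226 (mod 227)  [q = 2: ≢ 1 ✓]
60^2 ≡ 195 (mod 227)  [q = 113: ≢ 1 ✓]
None equal 1, so ord_227(60) = 226: 60 is a primitive root.

Yes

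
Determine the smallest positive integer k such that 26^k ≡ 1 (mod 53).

52

ord(26) | φ(53) = 53 − 1 = 52 = 2^2 · 13.
Divisors of 52: 1, 2, 4, 13, 26, 52.
Compute 26^d (mod 53) for the divisors d until we hit 1:
26^1 ≡ 26 (mod 53)
26^2 ≡ 40 (mod 53)
26^4 ≡ 10 (mod 53)
26^13 ≡ 30 (mod 53)
26^26 ≡ 52 (mod 53)
26^52 ≡ 1 (mod 53) ✓
So ord_53(26) = 52.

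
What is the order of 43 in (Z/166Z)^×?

ord(43) | φ(166) = φ(2)·φ(83) = 1·82 = 82 = 2 · 41.
Divisors of 82: 1, 2, 41, 82.
Test each divisor d:
43^1 ≡ 43 (mod 166)
43^2 ≡ 23 (mod 166)
43^41 ≡ 165 (mod 166)
43^82 ≡ 1 (mod 166) ✓
Therefore the multiplicative order of 43 modulo 166 is 82.

82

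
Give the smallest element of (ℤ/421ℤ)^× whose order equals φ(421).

2

φ(421) = 421 − 1 = 420 = 2^2 · 3 · 5 · 7.
Test candidates g = 2, 3, … against the prime factors q ∈ {2, 3, 5, 7} of φ(421): g is a generator iff g^(420/q) ≢ 1 for every such q.
g = 2: 2^210 ≡ 420; 2^140 ≡ 400; 2^84 ≡ 279; 2^60 ≡ 370 — none is 1, so 2 is a primitive root.
The smallest primitive root modulo 421 is 2.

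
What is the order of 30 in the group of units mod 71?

7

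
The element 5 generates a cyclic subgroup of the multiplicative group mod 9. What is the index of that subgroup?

The order of 5 must divide φ(9) = φ(3^2) = 3·(3−1) = 6 = 2 · 3.
Divisors of 6: 1, 2, 3, 6.
Evaluate successive powers at the divisors of 6:
5^1 ≡ 5 (mod 9)
5^2 ≡ 7 (mod 9)
5^3 ≡ 8 (mod 9)
5^6 ≡ 1 (mod 9) ✓
The order of 5 is 6, so the subgroup it generates has 6 elements.
The index is φ(9) / ord(5) = 6 / 6 = 1.

1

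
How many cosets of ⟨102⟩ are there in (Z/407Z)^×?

4

ord(102) | φ(407) = φ(11·37) = (11−1)·(37−1) = 10·36 = 360 = 2^3 · 3^2 · 5.
Divisors of 360: 1, 2, 3, 4, 5, 6, 8, 9, 10, 12, 15, 18, 20, 24, 30, 36, 40, 45, 60, 72, 90, 120, 180, 360.
Check 102^d mod 407 for each divisor in increasing order:
102^1 ≡ 102 (mod 407)
102^2 ≡ 229 (mod 407)
102^3 ≡ 159 (mod 407)
102^4 ≡ 345 (mod 407)
102^5 ≡ 188 (mod 407)
102^6 ≡ 47 (mod 407)
102^8 ≡ 181 (mod 407)
102^9 ≡ 147 (mod 407)
102^10 ≡ 342 (mod 407)
102^12 ≡ 174 (mod 407)
102^15 ≡ 397 (mod 407)
102^18 ≡ 38 (mod 407)
102^20 ≡ 155 (mod 407)
102^24 ≡ 158 (mod 407)
102^30 ≡ 100 (mod 407)
102^36 ≡ 223 (mod 407)
102^40 ≡ 12 (mod 407)
102^45 ≡ 221 (mod 407)
102^60 ≡ 232 (mod 407)
102^72 ≡ 75 (mod 407)
102^90 ≡ 1 (mod 407) ✓
Thus |⟨102⟩| = ord(102) = 90.
[(Z/407Z)^× : ⟨102⟩] = 360/90 = 4.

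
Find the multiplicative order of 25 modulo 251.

25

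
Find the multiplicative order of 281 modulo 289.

136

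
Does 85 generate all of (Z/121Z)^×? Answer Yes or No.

Yes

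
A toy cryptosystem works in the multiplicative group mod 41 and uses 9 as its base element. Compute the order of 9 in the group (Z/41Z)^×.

The order of 9 must divide φ(41) = 41 − 1 = 40 = 2^3 · 5.
Divisors of 40: 1, 2, 4, 5, 8, 10, 20, 40.
Compute 9^d (mod 41) for the divisors d until we hit 1:
9^1 ≡ 9 (mod 41)
9^2 ≡ 40 (mod 41)
9^4 ≡ 1 (mod 41) ✓
So ord_41(9) = 4.

4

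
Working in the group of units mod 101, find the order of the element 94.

100

ord(94) | φ(101) = 101 − 1 = 100 = 2^2 · 5^2.
Divisors of 100: 1, 2, 4, 5, 10, 20, 25, 50, 100.
Compute 94^d (mod 101) for the divisors d until we hit 1:
94^1 ≡ 94 (mod 101)
94^2 ≡ 49 (mod 101)
94^4 ≡ 78 (mod 101)
94^5 ≡ 60 (mod 101)
94^10 ≡ 65 (mod 101)
94^20 ≡ 84 (mod 101)
94^25 ≡ 91 (mod 101)
94^50 ≡ 100 (mod 101)
94^100 ≡ 1 (mod 101) ✓
The smallest such exponent is 100, so the order of 94 is 100.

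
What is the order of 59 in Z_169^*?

156

Since 59 ∈ (Z/169Z)^×, its order divides φ(169) = φ(13^2) = 13·(13−1) = 156 = 2^2 · 3 · 13.
Divisors of 156: 1, 2, 3, 4, 6, 12, 13, 26, 39, 52, 78, 156.
Compute 59^d (mod 169) for the divisors d until we hit 1:
59^1 ≡ 59
59^2 ≡ 101
59^3 ≡ 44
59^4 ≡ 61
59^6 ≡ 77
59^12 ≡ 14
59^13 ≡ 150
59^26 ≡ 23
59^39 ≡ 70
59^52 ≡ 22
59^78 ≡ 168
59^156 ≡ 1
So ord_169(59) = 156.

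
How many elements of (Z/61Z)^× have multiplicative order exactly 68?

φ(61) = 61 − 1 = 60 = 2^2 · 3 · 5.
Since (Z/61Z)^× is cyclic of order 60, the number of elements of order d is φ(d) when d | 60 and 0 otherwise.
Since 68 ∤ 60, the count is 0.

0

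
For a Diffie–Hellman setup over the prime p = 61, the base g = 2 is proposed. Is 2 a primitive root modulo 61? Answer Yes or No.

Yes

φ(61) = 61 − 1 = 60 = 2^2 · 3 · 5.
Test 2^(60/q) mod 61 for each prime factor q of 60:
2^30 ≡ 60 (mod 61)  [q = 2: ≢ 1 ✓]
2^20 ≡ 47 (mod 61)  [q = 3: ≢ 1 ✓]
2^12 ≡ 9 (mod 61)  [q = 5: ≢ 1 ✓]
None equal 1, so ord_61(2) = 60: 2 is a primitive root.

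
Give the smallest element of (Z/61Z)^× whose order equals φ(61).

2

φ(61) = 61 − 1 = 60 = 2^2 · 3 · 5.
g is a primitive root iff g^(60/q) ≢ 1 (mod 61) for each prime q ∈ {2, 3, 5}.
g = 2: 2^30 ≡ 60; 2^20 ≡ 47; 2^12 ≡ 9 — none is 1, so 2 is a primitive root.
So 2 is the smallest generator of (Z/61Z)^×.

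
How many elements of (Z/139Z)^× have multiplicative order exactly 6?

2

φ(139) = 139 − 1 = 138 = 2 · 3 · 23.
Since (Z/139Z)^× is cyclic of order 138, the number of elements of order d is φ(d) when d | 138 and 0 otherwise.
6 = 2 · 3 divides 138, and φ(6) = 2.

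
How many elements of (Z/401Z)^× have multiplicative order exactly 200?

80

φ(401) = 401 − 1 = 400 = 2^4 · 5^2.
In a cyclic group of order 400, there are φ(d) elements of order d for each divisor d of 400, and zero for non-divisors.
200 = 2^3 · 5^2 divides 400, and φ(200) = 80.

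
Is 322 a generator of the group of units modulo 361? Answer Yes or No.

No

φ(361) = φ(19^2) = 19·(19−1) = 342 = 2 · 3^2 · 19.
322 is a primitive root mod 361 iff 322^(φ(361)/q) ≢ 1 for every prime q | φ(361), i.e. q ∈ {2, 3, 19}.
322^171 ≡ 360 (mod 361)  [q = 2: ≢ 1 ✓]
322^114 ≡ 1 (mod 361)  [q = 3: ≡ 1 ✗]
322^18 ≡ 324 (mod 361)  [q = 19: ≢ 1 ✓]
Since 322^114 ≡ 1, the order of 322 divides 114 < 342, so 322 is not a primitive root.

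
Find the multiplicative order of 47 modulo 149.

74

ord(47) | φ(149) = 149 − 1 = 148 = 2^2 · 37.
Divisors of 148: 1, 2, 4, 37, 74, 148.
Evaluate successive powers at the divisors of 148:
47^1 ≡ 47 (mod 149)
47^2 ≡ 123 (mod 149)
47^4 ≡ 80 (mod 149)
47^37 ≡ 148 (mod 149)
47^74 ≡ 1 (mod 149) ✓
Therefore the multiplicative order of 47 modulo 149 is 74.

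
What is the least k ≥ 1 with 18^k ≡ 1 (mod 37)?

By Lagrange's theorem, ord_37(18) divides φ(37) = 37 − 1 = 36 = 2^2 · 3^2.
Divisors of 36: 1, 2, 3, 4, 6, 9, 12, 18, 36.
Test each divisor d:
18^1 ≡ 18
18^2 ≡ 28
18^3 ≡ 23
18^4 ≡ 7
18^6 ≡ 11
18^9 ≡ 31
18^12 ≡ 10
18^18 ≡ 36
18^36 ≡ 1
So ord_37(18) = 36.

36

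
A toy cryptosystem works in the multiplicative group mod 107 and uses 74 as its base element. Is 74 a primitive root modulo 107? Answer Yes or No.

Yes

φ(107) = 107 − 1 = 106 = 2 · 53.
Test 74^(106/q) mod 107 for each prime factor q of 106:
74^53 ≡ 106 (mod 107)  [q = 2: ≢ 1 ✓]
74^2 ≡ 19 (mod 107)  [q = 53: ≢ 1 ✓]
Every test exponent gives a nontrivial residue, hence 74 generates the full group.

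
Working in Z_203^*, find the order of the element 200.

84

ord(200) | φ(203) = φ(7·29) = (7−1)·(29−1) = 6·28 = 168 = 2^3 · 3 · 7.
Divisors of 168: 1, 2, 3, 4, 6, 7, 8, 12, 14, 21, 24, 28, 42, 56, 84, 168.
Check 200^d mod 203 for each divisor in increasing order:
200^1 ≡ 200 (mod 203)
200^2 ≡ 9 (mod 203)
200^3 ≡ 176 (mod 203)
200^4 ≡ 81 (mod 203)
200^6 ≡ 120 (mod 203)
200^7 ≡ 46 (mod 203)
200^8 ≡ 65 (mod 203)
200^12 ≡ 190 (mod 203)
200^14 ≡ 86 (mod 203)
200^21 ≡ 99 (mod 203)
200^24 ≡ 169 (mod 203)
200^28 ≡ 88 (mod 203)
200^42 ≡ 57 (mod 203)
200^56 ≡ 30 (mod 203)
200^84 ≡ 1 (mod 203) ✓
So ord_203(200) = 84.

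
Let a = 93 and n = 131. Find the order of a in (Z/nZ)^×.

130

Since 93 ∈ (Z/131Z)^×, its order divides φ(131) = 131 − 1 = 130 = 2 · 5 · 13.
Divisors of 130: 1, 2, 5, 10, 13, 26, 65, 130.
Evaluate successive powers at the divisors of 130:
93^1 ≡ 93 (mod 131)
93^2 ≡ 3 (mod 131)
93^5 ≡ 51 (mod 131)
93^10 ≡ 112 (mod 131)
93^13 ≡ 70 (mod 131)
93^26 ≡ 53 (mod 131)
93^65 ≡ 130 (mod 131)
93^130 ≡ 1 (mod 131) ✓
Therefore the multiplicative order of 93 modulo 131 is 130.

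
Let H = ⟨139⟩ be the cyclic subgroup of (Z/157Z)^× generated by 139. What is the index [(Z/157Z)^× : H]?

ord(139) | φ(157) = 157 − 1 = 156 = 2^2 · 3 · 13.
Divisors of 156: 1, 2, 3, 4, 6, 12, 13, 26, 39, 52, 78, 156.
Evaluate successive powers at the divisors of 156:
139^1 ≡ 139 (mod 157)
139^2 ≡ 10 (mod 157)
139^3 ≡ 134 (mod 157)
139^4 ≡ 100 (mod 157)
139^6 ≡ 58 (mod 157)
139^12 ≡ 67 (mod 157)
139^13 ≡ 50 (mod 157)
139^26 ≡ 145 (mod 157)
139^39 ≡ 28 (mod 157)
139^52 ≡ 144 (mod 157)
139^78 ≡ 156 (mod 157)
139^156 ≡ 1 (mod 157) ✓
The order of 139 is 156, so the subgroup it generates has 156 elements.
Index = |(Z/157Z)^×| / |⟨139⟩| = 156 / 156 = 1.

1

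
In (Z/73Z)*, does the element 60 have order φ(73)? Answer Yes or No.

φ(73) = 73 − 1 = 72 = 2^3 · 3^2.
Test 60^(72/q) mod 73 for each prime factor q of 72:
60^36 ≡ 72 (mod 73)  [q = 2: ≢ 1 ✓]
60^24 ≡ 64 (mod 73)  [q = 3: ≢ 1 ✓]
Every test exponent gives a nontrivial residue, hence 60 generates the full group.

Yes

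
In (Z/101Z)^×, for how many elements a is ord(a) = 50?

20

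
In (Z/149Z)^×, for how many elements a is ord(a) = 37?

φ(149) = 149 − 1 = 148 = 2^2 · 37.
Since (Z/149Z)^× is cyclic of order 148, the number of elements of order d is φ(d) when d | 148 and 0 otherwise.
37 | 148, and φ(37) = 37 − 1 = 36.

36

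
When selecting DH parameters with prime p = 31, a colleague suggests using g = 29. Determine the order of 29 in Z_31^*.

Since 29 ∈ (Z/31Z)^×, its order divides φ(31) = 31 − 1 = 30 = 2 · 3 · 5.
Divisors of 30: 1, 2, 3, 5, 6, 10, 15, 30.
Check 29^d mod 31 for each divisor in increasing order:
29^1 ≡ 29 (mod 31)
29^2 ≡ 4 (mod 31)
29^3 ≡ 23 (mod 31)
29^5 ≡ 30 (mod 31)
29^6 ≡ 2 (mod 31)
29^10 ≡ 1 (mod 31) ✓
Hence ord(29) = 10.

10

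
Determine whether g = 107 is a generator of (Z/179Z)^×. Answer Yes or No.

No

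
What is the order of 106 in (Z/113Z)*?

7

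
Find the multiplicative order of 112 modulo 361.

Since 112 ∈ (Z/361Z)^×, its order divides φ(361) = φ(19^2) = 19·(19−1) = 342 = 2 · 3^2 · 19.
Divisors of 342: 1, 2, 3, 6, 9, 18, 19, 38, 57, 114, 171, 342.
Check 112^d mod 361 for each divisor in increasing order:
112^1 ≡ 112 (mod 361)
112^2 ≡ 270 (mod 361)
112^3 ≡ 277 (mod 361)
112^6 ≡ 197 (mod 361)
112^9 ≡ 58 (mod 361)
112^18 ≡ 115 (mod 361)
112^19 ≡ 245 (mod 361)
112^38 ≡ 99 (mod 361)
112^57 ≡ 68 (mod 361)
112^114 ≡ 292 (mod 361)
112^171 ≡ 1 (mod 361) ✓
The smallest such exponent is 171, so the order of 112 is 171.

171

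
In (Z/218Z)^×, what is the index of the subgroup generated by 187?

The order of 187 must divide φ(218) = φ(2)·φ(109) = 1·108 = 108 = 2^2 · 3^3.
Divisors of 108: 1, 2, 3, 4, 6, 9, 12, 18, 27, 36, 54, 108.
Test each divisor d:
187^1 ≡ 187
187^2 ≡ 89
187^3 ≡ 75
187^4 ≡ 73
187^6 ≡ 175
187^9 ≡ 45
187^12 ≡ 105
187^18 ≡ 63
187^27 ≡ 1
The order of 187 is 27, so the subgroup it generates has 27 elements.
The index is φ(218) / ord(187) = 108 / 27 = 4.

4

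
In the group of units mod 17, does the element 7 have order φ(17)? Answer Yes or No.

Yes

φ(17) = 17 − 1 = 16 = 2^4.
Test 7^(16/q) mod 17 for each prime factor q of 16:
7^8 ≡ 16 (mod 17)  [q = 2: ≢ 1 ✓]
Every test exponent gives a nontrivial residue, hence 7 generates the full group.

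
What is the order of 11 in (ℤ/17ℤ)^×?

Since 11 ∈ (Z/17Z)^×, its order divides φ(17) = 17 − 1 = 16 = 2^4.
Divisors of 16: 1, 2, 4, 8, 16.
Evaluate successive powers at the divisors of 16:
11^1 ≡ 11
11^2 ≡ 2
11^4 ≡ 4
11^8 ≡ 16
11^16 ≡ 1
Hence ord(11) = 16.

16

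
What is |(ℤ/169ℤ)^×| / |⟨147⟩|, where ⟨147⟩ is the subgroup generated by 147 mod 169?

ord(147) | φ(169) = φ(13^2) = 13·(13−1) = 156 = 2^2 · 3 · 13.
Divisors of 156: 1, 2, 3, 4, 6, 12, 13, 26, 39, 52, 78, 156.
Test each divisor d:
147^1 ≡ 147 (mod 169)
147^2 ≡ 146 (mod 169)
147^3 ≡ 168 (mod 169)
147^4 ≡ 22 (mod 169)
147^6 ≡ 1 (mod 169) ✓
Thus |⟨147⟩| = ord(147) = 6.
[(Z/169Z)^× : ⟨147⟩] = 156/6 = 26.

26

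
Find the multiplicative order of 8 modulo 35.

Since 8 ∈ (Z/35Z)^×, its order divides φ(35) = φ(5·7) = (5−1)·(7−1) = 4·6 = 24 = 2^3 · 3.
Divisors of 24: 1, 2, 3, 4, 6, 8, 12, 24.
Test each divisor d:
8^1 ≡ 8
8^2 ≡ 29
8^3 ≡ 22
8^4 ≡ 1
The smallest such exponent is 4, so the order of 8 is 4.

4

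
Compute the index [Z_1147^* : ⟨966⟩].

60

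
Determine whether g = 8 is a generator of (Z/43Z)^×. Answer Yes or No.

φ(43) = 43 − 1 = 42 = 2 · 3 · 7.
An element g generates (Z/43Z)^× iff g^(42/q) ≢ 1 (mod 43) for each prime q ∈ {2, 3, 7}.
8^21 ≡ 42 (mod 43)  [q = 2: ≢ 1 ✓]
8^14 ≡ 1 (mod 43)  [q = 3: ≡ 1 ✗]
8^6 ≡ 16 (mod 43)  [q = 7: ≢ 1 ✓]
The check at q = 3 fails, so 8 generates a proper subgroup.

No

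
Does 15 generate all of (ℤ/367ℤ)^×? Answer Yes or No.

No

φ(367) = 367 − 1 = 366 = 2 · 3 · 61.
Test 15^(366/q) mod 367 for each prime factor q of 366:
15^183 ≡ 1 (mod 367)  [q = 2: ≡ 1 ✗]
15^122 ≡ 1 (mod 367)  [q = 3: ≡ 1 ✗]
15^6 ≡ 46 (mod 367)  [q = 61: ≢ 1 ✓]
Since 15^183 ≡ 1, the order of 15 divides 183 < 366, so 15 is not a primitive root.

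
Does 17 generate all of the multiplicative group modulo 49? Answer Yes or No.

Yes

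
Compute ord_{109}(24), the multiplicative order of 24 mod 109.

By Lagrange's theorem, ord_109(24) divides φ(109) = 109 − 1 = 108 = 2^2 · 3^3.
Divisors of 108: 1, 2, 3, 4, 6, 9, 12, 18, 27, 36, 54, 108.
Compute 24^d (mod 109) for the divisors d until we hit 1:
24^1 ≡ 24 (mod 109)
24^2 ≡ 31 (mod 109)
24^3 ≡ 90 (mod 109)
24^4 ≡ 89 (mod 109)
24^6 ≡ 34 (mod 109)
24^9 ≡ 8 (mod 109)
24^12 ≡ 66 (mod 109)
24^18 ≡ 64 (mod 109)
24^27 ≡ 76 (mod 109)
24^36 ≡ 63 (mod 109)
24^54 ≡ 108 (mod 109)
24^108 ≡ 1 (mod 109) ✓
Hence ord(24) = 108.

108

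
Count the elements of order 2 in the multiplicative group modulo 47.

φ(47) = 47 − 1 = 46 = 2 · 23.
(Z/47Z)^× is cyclic (|G| = 46); a cyclic group of order m has exactly φ(d) elements of each order d | m, and none otherwise.
2 | 46, and φ(2) = 2 − 1 = 1.

1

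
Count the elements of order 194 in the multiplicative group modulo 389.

96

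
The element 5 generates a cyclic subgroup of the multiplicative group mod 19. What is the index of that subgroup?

2

The order of 5 must divide φ(19) = 19 − 1 = 18 = 2 · 3^2.
Divisors of 18: 1, 2, 3, 6, 9, 18.
Compute 5^d (mod 19) for the divisors d until we hit 1:
5^1 ≡ 5
5^2 ≡ 6
5^3 ≡ 11
5^6 ≡ 7
5^9 ≡ 1
Thus |⟨5⟩| = ord(5) = 9.
[(Z/19Z)^× : ⟨5⟩] = 18/9 = 2.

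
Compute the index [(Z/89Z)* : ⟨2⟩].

8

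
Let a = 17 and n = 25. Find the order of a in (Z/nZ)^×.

20

Since 17 ∈ (Z/25Z)^×, its order divides φ(25) = φ(5^2) = 5·(5−1) = 20 = 2^2 · 5.
Divisors of 20: 1, 2, 4, 5, 10, 20.
Check 17^d mod 25 for each divisor in increasing order:
17^1 ≡ 17 (mod 25)
17^2 ≡ 14 (mod 25)
17^4 ≡ 21 (mod 25)
17^5 ≡ 7 (mod 25)
17^10 ≡ 24 (mod 25)
17^20 ≡ 1 (mod 25) ✓
The smallest such exponent is 20, so the order of 17 is 20.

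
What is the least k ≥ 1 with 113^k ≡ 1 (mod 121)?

ord(113) | φ(121) = φ(11^2) = 11·(11−1) = 110 = 2 · 5 · 11.
Divisors of 110: 1, 2, 5, 10, 11, 22, 55, 110.
Test each divisor d:
113^1 ≡ 113
113^2 ≡ 64
113^5 ≡ 23
113^10 ≡ 45
113^11 ≡ 3
113^22 ≡ 9
113^55 ≡ 1
The smallest such exponent is 55, so the order of 113 is 55.

55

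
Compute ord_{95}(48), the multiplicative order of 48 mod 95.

36

ord(48) | φ(95) = φ(5·19) = (5−1)·(19−1) = 4·18 = 72 = 2^3 · 3^2.
Divisors of 72: 1, 2, 3, 4, 6, 8, 9, 12, 18, 24, 36, 72.
Evaluate successive powers at the divisors of 72:
48^1 ≡ 48 (mod 95)
48^2 ≡ 24 (mod 95)
48^3 ≡ 12 (mod 95)
48^4 ≡ 6 (mod 95)
48^6 ≡ 49 (mod 95)
48^8 ≡ 36 (mod 95)
48^9 ≡ 18 (mod 95)
48^12 ≡ 26 (mod 95)
48^18 ≡ 39 (mod 95)
48^24 ≡ 11 (mod 95)
48^36 ≡ 1 (mod 95) ✓
Therefore the multiplicative order of 48 modulo 95 is 36.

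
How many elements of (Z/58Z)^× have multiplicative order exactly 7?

φ(58) = φ(2)·φ(29) = 1·28 = 28 = 2^2 · 7.
In a cyclic group of order 28, there are φ(d) elements of order d for each divisor d of 28, and zero for non-divisors.
7 | 28, and φ(7) = 7 − 1 = 6.

6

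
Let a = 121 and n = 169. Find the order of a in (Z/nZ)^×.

ord(121) | φ(169) = φ(13^2) = 13·(13−1) = 156 = 2^2 · 3 · 13.
Divisors of 156: 1, 2, 3, 4, 6, 12, 13, 26, 39, 52, 78, 156.
Evaluate successive powers at the divisors of 156:
121^1 ≡ 121 (mod 169)
121^2 ≡ 107 (mod 169)
121^3 ≡ 103 (mod 169)
121^4 ≡ 126 (mod 169)
121^6 ≡ 131 (mod 169)
121^12 ≡ 92 (mod 169)
121^13 ≡ 147 (mod 169)
121^26 ≡ 146 (mod 169)
121^39 ≡ 168 (mod 169)
121^52 ≡ 22 (mod 169)
121^78 ≡ 1 (mod 169) ✓
The smallest such exponent is 78, so the order of 121 is 78.

78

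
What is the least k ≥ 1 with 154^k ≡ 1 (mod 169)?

156

By Lagrange's theorem, ord_169(154) divides φ(169) = φ(13^2) = 13·(13−1) = 156 = 2^2 · 3 · 13.
Divisors of 156: 1, 2, 3, 4, 6, 12, 13, 26, 39, 52, 78, 156.
Test each divisor d:
154^1 ≡ 154 (mod 169)
154^2 ≡ 56 (mod 169)
154^3 ≡ 5 (mod 169)
154^4 ≡ 94 (mod 169)
154^6 ≡ 25 (mod 169)
154^12 ≡ 118 (mod 169)
154^13 ≡ 89 (mod 169)
154^26 ≡ 147 (mod 169)
154^39 ≡ 70 (mod 169)
154^52 ≡ 146 (mod 169)
154^78 ≡ 168 (mod 169)
154^156 ≡ 1 (mod 169) ✓
Therefore the multiplicative order of 154 modulo 169 is 156.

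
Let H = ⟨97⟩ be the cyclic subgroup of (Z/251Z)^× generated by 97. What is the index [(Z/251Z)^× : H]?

1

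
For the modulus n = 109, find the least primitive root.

6

φ(109) = 109 − 1 = 108 = 2^2 · 3^3.
g is a primitive root iff g^(108/q) ≢ 1 (mod 109) for each prime q ∈ {2, 3}.
g = 2: 2^54 ≡ 108; 2^36 ≡ 1 — hits 1, so not a primitive root.
g = 3: 3^54 ≡ 1 — hits 1, so not a primitive root.
g = 4: 4^54 ≡ 1 — hits 1, so not a primitive root.
g = 5: 5^54 ≡ 1 — hits 1, so not a primitive root.
g = 6: 6^54 ≡ 108; 6^36 ≡ 63 — none is 1, so 6 is a primitive root.
Hence the least primitive root of 109 is 6.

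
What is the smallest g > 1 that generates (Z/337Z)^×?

10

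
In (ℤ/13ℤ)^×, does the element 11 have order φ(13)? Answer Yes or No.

Yes

φ(13) = 13 − 1 = 12 = 2^2 · 3.
An element g generates (Z/13Z)^× iff g^(12/q) ≢ 1 (mod 13) for each prime q ∈ {2, 3}.
11^6 ≡ 12 (mod 13)  [q = 2: ≢ 1 ✓]
11^4 ≡ 3 (mod 13)  [q = 3: ≢ 1 ✓]
All checks pass, so 11 has order 12 and is a primitive root modulo 13.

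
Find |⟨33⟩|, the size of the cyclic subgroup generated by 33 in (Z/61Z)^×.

ord(33) | φ(61) = 61 − 1 = 60 = 2^2 · 3 · 5.
Divisors of 60: 1, 2, 3, 4, 5, 6, 10, 12, 15, 20, 30, 60.
Check 33^d mod 61 for each divisor in increasing order:
33^1 ≡ 33 (mod 61)
33^2 ≡ 52 (mod 61)
33^3 ≡ 8 (mod 61)
33^4 ≡ 20 (mod 61)
33^5 ≡ 50 (mod 61)
33^6 ≡ 3 (mod 61)
33^10 ≡ 60 (mod 61)
33^12 ≡ 9 (mod 61)
33^15 ≡ 11 (mod 61)
33^20 ≡ 1 (mod 61) ✓
So ord_61(33) = 20.

20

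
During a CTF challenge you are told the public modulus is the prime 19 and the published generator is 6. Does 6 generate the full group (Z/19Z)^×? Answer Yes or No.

φ(19) = 19 − 1 = 18 = 2 · 3^2.
Test 6^(18/q) mod 19 for each prime factor q of 18:
6^9 ≡ 1 (mod 19)  [q = 2: ≡ 1 ✗]
6^6 ≡ 11 (mod 19)  [q = 3: ≢ 1 ✓]
6^9 ≡ 1 shows ord(6) | 9, strictly less than φ(19); not a primitive root.

No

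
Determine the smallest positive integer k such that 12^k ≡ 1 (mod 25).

Since 12 ∈ (Z/25Z)^×, its order divides φ(25) = φ(5^2) = 5·(5−1) = 20 = 2^2 · 5.
Divisors of 20: 1, 2, 4, 5, 10, 20.
Test each divisor d:
12^1 ≡ 12
12^2 ≡ 19
12^4 ≡ 11
12^5 ≡ 7
12^10 ≡ 24
12^20 ≡ 1
So ord_25(12) = 20.

20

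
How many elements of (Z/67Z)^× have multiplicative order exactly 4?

φ(67) = 67 − 1 = 66 = 2 · 3 · 11.
Since (Z/67Z)^× is cyclic of order 66, the number of elements of order d is φ(d) when d | 66 and 0 otherwise.
Here 66 is not a multiple of 4, so there are no elements of order 4.

0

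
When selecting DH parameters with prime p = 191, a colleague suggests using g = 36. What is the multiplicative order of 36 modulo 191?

19

The order of 36 must divide φ(191) = 191 − 1 = 190 = 2 · 5 · 19.
Divisors of 190: 1, 2, 5, 10, 19, 38, 95, 190.
Check 36^d mod 191 for each divisor in increasing order:
36^1 ≡ 36 (mod 191)
36^2 ≡ 150 (mod 191)
36^5 ≡ 160 (mod 191)
36^10 ≡ 6 (mod 191)
36^19 ≡ 1 (mod 191) ✓
Therefore the multiplicative order of 36 modulo 191 is 19.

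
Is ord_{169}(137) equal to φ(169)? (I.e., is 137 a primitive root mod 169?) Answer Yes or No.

Yes

φ(169) = φ(13^2) = 13·(13−1) = 156 = 2^2 · 3 · 13.
An element g generates (Z/169Z)^× iff g^(156/q) ≢ 1 (mod 169) for each prime q ∈ {2, 3, 13}.
137^78 ≡ 168 (mod 169)  [q = 2: ≢ 1 ✓]
137^52 ≡ 22 (mod 169)  [q = 3: ≢ 1 ✓]
137^12 ≡ 27 (mod 169)  [q = 13: ≢ 1 ✓]
All checks pass, so 137 has order 156 and is a primitive root modulo 169.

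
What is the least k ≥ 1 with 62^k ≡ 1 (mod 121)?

Since 62 ∈ (Z/121Z)^×, its order divides φ(121) = φ(11^2) = 11·(11−1) = 110 = 2 · 5 · 11.
Divisors of 110: 1, 2, 5, 10, 11, 22, 55, 110.
Compute 62^d (mod 121) for the divisors d until we hit 1:
62^1 ≡ 62 (mod 121)
62^2 ≡ 93 (mod 121)
62^5 ≡ 87 (mod 121)
62^10 ≡ 67 (mod 121)
62^11 ≡ 40 (mod 121)
62^22 ≡ 27 (mod 121)
62^55 ≡ 120 (mod 121)
62^110 ≡ 1 (mod 121) ✓
So ord_121(62) = 110.

110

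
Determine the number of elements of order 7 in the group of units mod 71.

6

φ(71) = 71 − 1 = 70 = 2 · 5 · 7.
Since (Z/71Z)^× is cyclic of order 70, the number of elements of order d is φ(d) when d | 70 and 0 otherwise.
7 | 70, and φ(7) = 7 − 1 = 6.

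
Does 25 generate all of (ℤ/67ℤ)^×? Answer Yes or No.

No

φ(67) = 67 − 1 = 66 = 2 · 3 · 11.
It suffices to check that the order of 25 is not a proper divisor of 66: compute 25^(66/q) for q ∈ {2, 3, 11}.
25^33 ≡ 1 (mod 67)  [q = 2: ≡ 1 ✗]
25^22 ≡ 1 (mod 67)  [q = 3: ≡ 1 ✗]
25^6 ≡ 62 (mod 67)  [q = 11: ≢ 1 ✓]
Since 25^33 ≡ 1, the order of 25 divides 33 < 66, so 25 is not a primitive root.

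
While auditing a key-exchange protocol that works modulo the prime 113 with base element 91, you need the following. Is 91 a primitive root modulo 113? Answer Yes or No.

φ(113) = 113 − 1 = 112 = 2^4 · 7.
An element g generates (Z/113Z)^× iff g^(112/q) ≢ 1 (mod 113) for each prime q ∈ {2, 7}.
91^56 ≡ 1 (mod 113)  [q = 2: ≡ 1 ✗]
91^16 ≡ 28 (mod 113)  [q = 7: ≢ 1 ✓]
Since 91^56 ≡ 1, the order of 91 divides 56 < 112, so 91 is not a primitive root.

No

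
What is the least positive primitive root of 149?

2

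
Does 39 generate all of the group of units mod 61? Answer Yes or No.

No

φ(61) = 61 − 1 = 60 = 2^2 · 3 · 5.
An element g generates (Z/61Z)^× iff g^(60/q) ≢ 1 (mod 61) for each prime q ∈ {2, 3, 5}.
39^30 ≡ 1 (mod 61)  [q = 2: ≡ 1 ✗]
39^20 ≡ 47 (mod 61)  [q = 3: ≢ 1 ✓]
39^12 ≡ 9 (mod 61)  [q = 5: ≢ 1 ✓]
39^30 ≡ 1 shows ord(39) | 30, strictly less than φ(61); not a primitive root.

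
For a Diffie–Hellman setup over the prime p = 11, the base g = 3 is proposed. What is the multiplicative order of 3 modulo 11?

5

Since 3 ∈ (Z/11Z)^×, its order divides φ(11) = 11 − 1 = 10 = 2 · 5.
Divisors of 10: 1, 2, 5, 10.
Compute 3^d (mod 11) for the divisors d until we hit 1:
3^1 ≡ 3
3^2 ≡ 9
3^5 ≡ 1
Hence ord(3) = 5.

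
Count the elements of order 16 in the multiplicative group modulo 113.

8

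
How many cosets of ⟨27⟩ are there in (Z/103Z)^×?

3

Since 27 ∈ (Z/103Z)^×, its order divides φ(103) = 103 − 1 = 102 = 2 · 3 · 17.
Divisors of 102: 1, 2, 3, 6, 17, 34, 51, 102.
Evaluate successive powers at the divisors of 102:
27^1 ≡ 27
27^2 ≡ 8
27^3 ≡ 10
27^6 ≡ 100
27^17 ≡ 102
27^34 ≡ 1
Thus |⟨27⟩| = ord(27) = 34.
[(Z/103Z)^× : ⟨27⟩] = 102/34 = 3.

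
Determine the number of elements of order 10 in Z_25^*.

4

φ(25) = φ(5^2) = 5·(5−1) = 20 = 2^2 · 5.
Since (Z/25Z)^× is cyclic of order 20, the number of elements of order d is φ(d) when d | 20 and 0 otherwise.
10 = 2 · 5 divides 20, and φ(10) = 4.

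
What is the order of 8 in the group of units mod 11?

10

The order of 8 must divide φ(11) = 11 − 1 = 10 = 2 · 5.
Divisors of 10: 1, 2, 5, 10.
Check 8^d mod 11 for each divisor in increasing order:
8^1 ≡ 8
8^2 ≡ 9
8^5 ≡ 10
8^10 ≡ 1
The smallest such exponent is 10, so the order of 8 is 10.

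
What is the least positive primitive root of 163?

2

φ(163) = 163 − 1 = 162 = 2 · 3^4.
Test candidates g = 2, 3, … against the prime factors q ∈ {2, 3} of φ(163): g is a generator iff g^(162/q) ≢ 1 for every such q.
g = 2: 2^81 ≡ 162; 2^54 ≡ 104 — none is 1, so 2 is a primitive root.
The smallest primitive root modulo 163 is 2.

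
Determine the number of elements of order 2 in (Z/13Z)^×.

φ(13) = 13 − 1 = 12 = 2^2 · 3.
(Z/13Z)^× is cyclic (|G| = 12); a cyclic group of order m has exactly φ(d) elements of each order d | m, and none otherwise.
2 | 12, and φ(2) = 2 − 1 = 1.

1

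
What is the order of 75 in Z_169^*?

Since 75 ∈ (Z/169Z)^×, its order divides φ(169) = φ(13^2) = 13·(13−1) = 156 = 2^2 · 3 · 13.
Divisors of 156: 1, 2, 3, 4, 6, 12, 13, 26, 39, 52, 78, 156.
Evaluate successive powers at the divisors of 156:
75^1 ≡ 75 (mod 169)
75^2 ≡ 48 (mod 169)
75^3 ≡ 51 (mod 169)
75^4 ≡ 107 (mod 169)
75^6 ≡ 66 (mod 169)
75^12 ≡ 131 (mod 169)
75^13 ≡ 23 (mod 169)
75^26 ≡ 22 (mod 169)
75^39 ≡ 168 (mod 169)
75^52 ≡ 146 (mod 169)
75^78 ≡ 1 (mod 169) ✓
The smallest such exponent is 78, so the order of 75 is 78.

78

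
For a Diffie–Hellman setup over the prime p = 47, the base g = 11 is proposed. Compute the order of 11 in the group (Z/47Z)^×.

ord(11) | φ(47) = 47 − 1 = 46 = 2 · 23.
Divisors of 46: 1, 2, 23, 46.
Check 11^d mod 47 for each divisor in increasing order:
11^1 ≡ 11 (mod 47)
11^2 ≡ 27 (mod 47)
11^23 ≡ 46 (mod 47)
11^46 ≡ 1 (mod 47) ✓
The smallest such exponent is 46, so the order of 11 is 46.

46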